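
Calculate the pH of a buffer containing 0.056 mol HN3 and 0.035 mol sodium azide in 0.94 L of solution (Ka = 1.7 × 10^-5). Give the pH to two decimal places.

pH = 4.57

pKa = −log(1.7 × 10^-5) = 4.770
Henderson–Hasselbalch: pH = pKa + log([N3-]/[HN3]) = 4.770 + log(0.035/0.056)
pH = 4.770 + (-0.204) = 4.57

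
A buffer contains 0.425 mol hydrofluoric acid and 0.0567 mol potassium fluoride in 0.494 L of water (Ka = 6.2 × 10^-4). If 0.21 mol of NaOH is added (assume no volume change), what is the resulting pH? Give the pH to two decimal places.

pH = 3.30

After neutralization: n(HF) = 0.215 mol, n(F-) = 0.267 mol.
pKa = −log(6.2 × 10^-4) = 3.208
Henderson–Hasselbalch with mole ratio 0.267/0.215: pH = 3.208 + (+0.094)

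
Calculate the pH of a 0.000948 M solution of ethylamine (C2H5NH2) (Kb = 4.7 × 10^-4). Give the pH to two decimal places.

C2H5NH2 + H2O ⇌ C2H5NH3+ + OH-
From the ICE table, Kb = [OH-]²/(0.000948 − [OH-]) = 4.7 × 10^-4.
Here C₀/Kb ≈ 2.02, so the small-[OH-] approximation fails. Use the quadratic:
[OH-] = (−Kb + √(Kb² + 4·Kb·C₀))/2 = 4.73 × 10^-4 M
pOH = −log(4.73 × 10^-4) = 3.33; pH = 14.00 − 3.33 = 10.67

pH = 10.67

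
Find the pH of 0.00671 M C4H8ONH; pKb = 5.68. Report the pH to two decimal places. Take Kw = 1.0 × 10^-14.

pH = 10.07

C4H8ONH + H2O ⇌ C4H8ONH2+ + OH-
Kb = 10^(−5.68) = 2.09 × 10^-6
From the ICE table, Kb = [OH-]²/(0.00671 − [OH-]) = 2.09 × 10^-6.
Assume [OH-] ≪ 0.00671: [OH-] ≈ √(2.09 × 10^-6 × 0.00671) = 1.18 × 10^-4 M
([OH-]/C₀ = 1.8% < 5%, so the approximation holds.)
pOH = 3.93, so pH = 14.00 − pOH = 10.07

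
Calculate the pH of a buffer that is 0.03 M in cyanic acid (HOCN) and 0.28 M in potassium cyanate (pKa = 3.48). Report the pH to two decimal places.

Using pH = pKa + log([base]/[acid]) with [base]/[acid] = 0.28/0.03:
pH = 3.48 + (+0.970) = 4.45

pH = 4.45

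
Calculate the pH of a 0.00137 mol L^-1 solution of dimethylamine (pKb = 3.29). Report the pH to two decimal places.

pH = 10.79

(CH3)2NH + H2O ⇌ (CH3)2NH2+ + OH-
Kb = 10^(−3.29) = 5.13 × 10^-4
From the ICE table, Kb = x²/(0.00137 − x) = 5.13 × 10^-4.
Here C₀/Kb ≈ 2.67, so the small-x approximation fails. Use the quadratic:
x = [−0.000513 + √(0.000513² + 2.81e-06)]/2 = 6.20 × 10^-4 M
pOH = −log(6.20 × 10^-4) = 3.21; pH = 14.00 − 3.21 = 10.79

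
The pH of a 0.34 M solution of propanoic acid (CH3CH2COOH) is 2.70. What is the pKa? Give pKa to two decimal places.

pKa = 4.93

[H+] = 10^(-2.70) = 2.00 × 10^-3 M
At equilibrium [HA] = 0.34 − 2.00 × 10^-3 = 3.38 × 10^-1 M
Ka = [H+][A-]/[HA] = (2.00 × 10^-3)² / 3.38 × 10^-1 = 1.18 × 10^-5
pKa = -log(1.18 × 10^-5) = 4.93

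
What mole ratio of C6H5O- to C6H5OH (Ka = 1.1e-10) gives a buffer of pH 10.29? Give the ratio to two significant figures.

pKa = -log(1.1 × 10^-10) = 9.959
pH = pKa + log(r) ⇒ log(r) = 10.29 − 9.959 = +0.331
r = [C6H5O-]/[C6H5OH] = 10^(+0.331) = 2.14

ratio = 2.1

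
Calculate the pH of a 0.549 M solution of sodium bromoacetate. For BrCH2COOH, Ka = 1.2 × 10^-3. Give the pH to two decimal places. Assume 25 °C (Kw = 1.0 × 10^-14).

pH = 8.33

BrCH2COO- is the conjugate base of the weak acid BrCH2COOH.
Kb = Kw/Ka = 1.0×10^-14 / 1.2 × 10^-3 = 8.33 × 10^-12
Let x = [OH-] at equilibrium. Kb = x²/(0.549 − x).
Since Kb ≪ C₀, x ≈ √(Kb·C₀) = 2.14 × 10^-6 M.
pOH = −log(2.14 × 10^-6) = 5.67; pH = 14.00 − 5.67 = 8.33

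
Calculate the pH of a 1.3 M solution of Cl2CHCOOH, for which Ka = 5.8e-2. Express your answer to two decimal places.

Cl2CHCOOH ⇌ Cl2CHCOO- + H+
From the ICE table, Ka = [H+]²/(1.3 − [H+]) = 5.8 × 10^-2.
The 5% rule fails; solving [H+]² + Ka·[H+] − Ka·C₀ = 0 exactly:
[H+] = [−0.058 + √(0.058² + 0.302)]/2 = 2.47 × 10^-1 M
pH = −log(2.47 × 10^-1) = 0.61

pH = 0.61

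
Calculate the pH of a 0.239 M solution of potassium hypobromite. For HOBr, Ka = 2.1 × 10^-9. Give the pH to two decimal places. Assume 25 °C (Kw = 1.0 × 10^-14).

OBr- is the conjugate base of the weak acid HOBr.
Kb = Kw/Ka = 1.0×10^-14 / 2.1 × 10^-9 = 4.76 × 10^-6
Kb = x²/(0.239 − x) = 4.76 × 10^-6
Assume x ≪ 0.239: x ≈ √(4.76 × 10^-6 × 0.239) = 1.07 × 10^-3 M
pOH = 2.97, so pH = 14.00 − pOH = 11.03

pH = 11.03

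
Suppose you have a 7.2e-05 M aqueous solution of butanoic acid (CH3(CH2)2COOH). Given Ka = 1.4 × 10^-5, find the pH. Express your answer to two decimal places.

CH3(CH2)2COOH ⇌ CH3(CH2)2COO- + H+
Ka = [H+]²/(7.2e-05 − [H+]) = 1.4 × 10^-5
[H+] is not negligible relative to C₀; solve [H+]² + 1.4e-05·[H+] − 1.01e-09 = 0.
[H+] = [−1.4e-05 + √(1.4e-05² + 4.03e-09)]/2 = 2.55 × 10^-5 M
pH = −log(2.55 × 10^-5) = 4.59

pH = 4.59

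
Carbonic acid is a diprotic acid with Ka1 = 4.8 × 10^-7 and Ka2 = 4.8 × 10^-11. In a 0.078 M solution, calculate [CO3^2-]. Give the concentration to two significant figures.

First ionization gives [H+] ≈ [HCO3-] = 1.93 × 10^-4 M.
Second step: Ka2 = [H+][CO3^2-]/[HCO3-] ≈ [CO3^2-] (since [H+] ≈ [HCO3-]).
So [CO3^2-] ≈ Ka2.

4.8 × 10^-11 M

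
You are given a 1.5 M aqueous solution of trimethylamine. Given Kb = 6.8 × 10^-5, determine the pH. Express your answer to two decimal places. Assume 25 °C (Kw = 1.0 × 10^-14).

(CH3)3N + H2O ⇌ (CH3)3NH+ + OH-
Kb = [OH-]²/(1.5 − [OH-]) = 6.8 × 10^-5
Since Kb ≪ C₀, [OH-] ≈ √(Kb·C₀) = 1.01 × 10^-2 M.
pOH = 2.00, so pH = 14.00 − pOH = 12.00

pH = 12.00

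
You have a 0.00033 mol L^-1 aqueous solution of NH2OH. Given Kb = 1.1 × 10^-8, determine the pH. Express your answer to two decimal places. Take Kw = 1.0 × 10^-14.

NH2OH + H2O ⇌ NH3OH+ + OH-
Let x = [OH-] at equilibrium. Kb = x²/(0.00033 − x).
Since Kb ≪ C₀, x ≈ √(Kb·C₀) = 1.91 × 10^-6 M.
(x/C₀ = 0.58% < 5%, so the approximation holds.)
pOH = 5.72, so pH = 14.00 − pOH = 8.28

pH = 8.28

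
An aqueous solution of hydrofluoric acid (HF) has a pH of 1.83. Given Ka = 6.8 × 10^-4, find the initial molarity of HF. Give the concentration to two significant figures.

[H+] = 10^(-1.83) = 1.48 × 10^-2 M = x
Ka = x²/(C₀ − x) ⇒ C₀ = x + x²/Ka
C₀ = 1.48 × 10^-2 + (1.48 × 10^-2)²/(6.8 × 10^-4) = 3.37 × 10^-1 M

C₀ = 3.4 × 10^-1 M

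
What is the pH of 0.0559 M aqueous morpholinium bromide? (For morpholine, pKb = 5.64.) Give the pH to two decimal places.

C4H8ONH2+ is the conjugate acid of the weak base C4H8ONH.
Kb = 10^(−5.64) = 2.29 × 10^-6
Ka = Kw/Kb = 1.0×10^-14 / 2.29 × 10^-6 = 4.37 × 10^-9
Let x = [H+] at equilibrium. Ka = x²/(0.0559 − x).
Since Ka ≪ C₀, x ≈ √(Ka·C₀) = 1.56 × 10^-5 M.
(x/C₀ = 0.028% < 5%, so the approximation holds.)
pH = −log[H+] = −log(1.56 × 10^-5) = 4.81

pH = 4.81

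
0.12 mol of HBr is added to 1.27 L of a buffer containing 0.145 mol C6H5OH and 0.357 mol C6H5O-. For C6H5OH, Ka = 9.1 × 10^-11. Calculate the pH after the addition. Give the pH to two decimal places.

After neutralization: n(C6H5OH) = 0.265 mol, n(C6H5O-) = 0.237 mol.
pKa = −log(9.1 × 10^-11) = 10.041
Henderson–Hasselbalch with mole ratio 0.237/0.265: pH = 10.041 + (-0.048)

pH = 9.99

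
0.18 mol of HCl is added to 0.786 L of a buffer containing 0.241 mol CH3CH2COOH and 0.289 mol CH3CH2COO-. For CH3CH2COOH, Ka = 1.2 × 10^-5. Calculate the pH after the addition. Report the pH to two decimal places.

After neutralization: n(CH3CH2COOH) = 0.421 mol, n(CH3CH2COO-) = 0.109 mol.
pKa = −log(1.2 × 10^-5) = 4.921
pH = pKa + log([A⁻]/[HA]) = 4.921 + log(0.109/0.421) = 4.921 -0.587

pH = 4.33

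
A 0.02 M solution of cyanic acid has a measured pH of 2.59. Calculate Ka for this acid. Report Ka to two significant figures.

Ka = 3.8 × 10^-4

[H+] = 10^(-2.59) = 2.57 × 10^-3 M
At equilibrium [HA] = 0.02 − 2.57 × 10^-3 = 1.74 × 10^-2 M
Ka = [H+][A-]/[HA] = (2.57 × 10^-3)² / 1.74 × 10^-2 = 3.8 × 10^-4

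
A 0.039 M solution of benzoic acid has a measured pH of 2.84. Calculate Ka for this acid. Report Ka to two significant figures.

Ka = 5.6 × 10^-5

[H+] = 10^(-2.84) = 1.45 × 10^-3 M
At equilibrium [HA] = 0.039 − 1.45 × 10^-3 = 3.76 × 10^-2 M
Ka = [H+][A-]/[HA] = (1.45 × 10^-3)² / 3.76 × 10^-2 = 5.6 × 10^-5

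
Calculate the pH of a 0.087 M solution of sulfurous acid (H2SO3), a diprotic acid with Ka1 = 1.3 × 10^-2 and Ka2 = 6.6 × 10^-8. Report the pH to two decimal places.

pH = 1.56

Ka1 ≫ Ka2, so treat the first dissociation as the only significant source of H+.
Ka1 = x²/(0.087 − x) = 1.3 × 10^-2
Solving the quadratic: x = (−Ka1 + √(Ka1² + 4·Ka1·C₀))/2 = 2.78 × 10^-2 M
pH = −log(2.78 × 10^-2) = 1.56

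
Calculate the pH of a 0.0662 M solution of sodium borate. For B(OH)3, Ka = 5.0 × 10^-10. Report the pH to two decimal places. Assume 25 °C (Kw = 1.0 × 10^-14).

B(OH)4- is the conjugate base of the weak acid B(OH)3.
Kb = Kw/Ka = 1.0×10^-14 / 5.0 × 10^-10 = 2.00 × 10^-5
From the ICE table, Kb = x²/(0.0662 − x) = 2.00 × 10^-5.
Since Kb ≪ C₀, x ≈ √(Kb·C₀) = 1.15 × 10^-3 M.
pOH = 2.94, so pH = 14.00 − pOH = 11.06

pH = 11.06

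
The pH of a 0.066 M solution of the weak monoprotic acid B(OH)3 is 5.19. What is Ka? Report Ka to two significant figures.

[H+] = 10^(-5.19) = 6.46 × 10^-6 M
At equilibrium [HA] = 0.066 − 6.46 × 10^-6 = 6.60 × 10^-2 M
Ka = [H+][A-]/[HA] = (6.46 × 10^-6)² / 6.60 × 10^-2 = 6.3 × 10^-10

Ka = 6.3 × 10^-10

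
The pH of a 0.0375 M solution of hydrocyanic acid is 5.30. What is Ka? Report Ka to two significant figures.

Ka = 6.7 × 10^-10

[H+] = 10^(-5.30) = 5.01 × 10^-6 M
At equilibrium [HA] = 0.0375 − 5.01 × 10^-6 = 3.75 × 10^-2 M
Ka = [H+][A-]/[HA] = (5.01 × 10^-6)² / 3.75 × 10^-2 = 6.7 × 10^-10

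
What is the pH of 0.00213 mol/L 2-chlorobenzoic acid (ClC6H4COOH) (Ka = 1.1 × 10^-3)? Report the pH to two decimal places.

ClC6H4COOH ⇌ ClC6H4COO- + H+
Let x = [H+] at equilibrium. Ka = x²/(0.00213 − x).
Here C₀/Ka ≈ 1.94, so the small-x approximation fails. Use the quadratic:
x = [−0.0011 + √(0.0011² + 9.37e-06)]/2 = 1.08 × 10^-3 M
pH = −log[H+] = −log(1.08 × 10^-3) = 2.97

pH = 2.97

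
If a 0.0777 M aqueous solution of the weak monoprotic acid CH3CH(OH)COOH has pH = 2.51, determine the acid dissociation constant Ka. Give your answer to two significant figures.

[H+] = 10^(-2.51) = 3.09 × 10^-3 M
At equilibrium [HA] = 0.0777 − 3.09 × 10^-3 = 7.46 × 10^-2 M
Ka = [H+][A-]/[HA] = (3.09 × 10^-3)² / 7.46 × 10^-2 = 1.3 × 10^-4

Ka = 1.3 × 10^-4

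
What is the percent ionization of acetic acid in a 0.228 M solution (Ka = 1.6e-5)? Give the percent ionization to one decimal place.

0.8%

CH3COOH ⇌ CH3COO- + H+; let x = [H+] at equilibrium.
x ≈ √(Ka·C₀) = √(1.6 × 10^-5 × 0.228) = 1.91 × 10^-3 M
% ionization = x/C₀ × 100% = 1.91 × 10^-3/0.228 × 100% = 0.8%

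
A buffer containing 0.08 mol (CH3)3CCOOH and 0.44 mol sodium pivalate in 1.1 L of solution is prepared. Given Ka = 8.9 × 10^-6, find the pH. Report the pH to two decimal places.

pH = 5.79

pKa = −log(8.9 × 10^-6) = 5.051
Henderson–Hasselbalch: pH = pKa + log([(CH3)3CCOO-]/[(CH3)3CCOOH]) = 5.051 + log(0.44/0.08)
pH = 5.051 + (+0.740) = 5.79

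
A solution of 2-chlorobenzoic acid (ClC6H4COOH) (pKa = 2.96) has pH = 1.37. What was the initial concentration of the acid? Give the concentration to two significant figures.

C₀ = 1.7 M

[H+] = 10^(-1.37) = 4.27 × 10^-2 M = x
Ka = 10^(−2.96) = 1.10 × 10^-3
Ka = x²/(C₀ − x) ⇒ C₀ = x + x²/Ka
C₀ = 4.27 × 10^-2 + (4.27 × 10^-2)²/(1.10 × 10^-3) = 1.70 M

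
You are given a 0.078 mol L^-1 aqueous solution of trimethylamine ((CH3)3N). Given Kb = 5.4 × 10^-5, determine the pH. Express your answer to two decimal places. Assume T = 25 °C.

(CH3)3N + H2O ⇌ (CH3)3NH+ + OH-
Kb = x²/(0.078 − x) = 5.4 × 10^-5
Assume x ≪ 0.078: x ≈ √(5.4 × 10^-5 × 0.078) = 2.05 × 10^-3 M
pOH = −log(2.05 × 10^-3) = 2.69; pH = 14.00 − 2.69 = 11.31

pH = 11.31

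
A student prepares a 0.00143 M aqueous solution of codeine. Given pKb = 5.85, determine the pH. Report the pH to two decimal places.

pH = 9.65

C18H21NO3 + H2O ⇌ C18H22NO3+ + OH-
Kb = 10^(−5.85) = 1.41 × 10^-6
Let x = [OH-] at equilibrium. Kb = x²/(0.00143 − x).
Assume x ≪ 0.00143: x ≈ √(1.41 × 10^-6 × 0.00143) = 4.49 × 10^-5 M
Check: 3.1% ionized — well under 5%, approximation valid.
pOH = 4.35, so pH = 14.00 − pOH = 9.65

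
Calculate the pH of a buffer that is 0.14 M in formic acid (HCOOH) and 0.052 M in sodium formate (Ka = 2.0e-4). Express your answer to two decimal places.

pKa = −log(2.0 × 10^-4) = 3.699
Using pH = pKa + log([base]/[acid]) with [base]/[acid] = 0.052/0.14:
pH = 3.699 + (-0.430) = 3.27

pH = 3.27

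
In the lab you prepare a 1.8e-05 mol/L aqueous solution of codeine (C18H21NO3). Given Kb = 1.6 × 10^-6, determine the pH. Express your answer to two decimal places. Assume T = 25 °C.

pH = 8.67

C18H21NO3 + H2O ⇌ C18H22NO3+ + OH-
From the ICE table, Kb = [OH-]²/(1.8e-05 − [OH-]) = 1.6 × 10^-6.
[OH-] is not negligible relative to C₀; solve [OH-]² + 1.6e-06·[OH-] − 2.88e-11 = 0.
[OH-] = (−Kb + √(Kb² + 4·Kb·C₀))/2 = 4.63 × 10^-6 M
pOH = 5.33, so pH = 14.00 − pOH = 8.67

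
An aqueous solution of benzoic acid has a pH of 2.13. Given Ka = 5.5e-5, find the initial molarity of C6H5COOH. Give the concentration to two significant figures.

C₀ = 1.0 M

[H+] = 10^(-2.13) = 7.41 × 10^-3 M = x
Ka = x²/(C₀ − x) ⇒ C₀ = x + x²/Ka
C₀ = 7.41 × 10^-3 + (7.41 × 10^-3)²/(5.5 × 10^-5) = 1.01 M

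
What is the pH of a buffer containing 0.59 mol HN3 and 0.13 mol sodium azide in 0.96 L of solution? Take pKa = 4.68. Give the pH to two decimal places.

pH = pKa + log([A⁻]/[HA]) = 4.68 + log(0.13/0.59)
pH = 4.68 + (-0.657) = 4.02

pH = 4.02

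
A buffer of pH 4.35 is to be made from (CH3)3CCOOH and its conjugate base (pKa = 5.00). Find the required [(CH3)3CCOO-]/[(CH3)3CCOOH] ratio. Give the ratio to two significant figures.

ratio = 0.22

pH = pKa + log(r) ⇒ log(r) = 4.35 − 5.00 = -0.65
r = [(CH3)3CCOO-]/[(CH3)3CCOOH] = 10^(-0.65) = 0.224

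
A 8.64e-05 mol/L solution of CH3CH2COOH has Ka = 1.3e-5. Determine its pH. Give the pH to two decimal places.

pH = 4.56

CH3CH2COOH ⇌ CH3CH2COO- + H+
Let x = [H+] at equilibrium. Ka = x²/(8.64e-05 − x).
The 5% rule fails; solving x² + Ka·x − Ka·C₀ = 0 exactly:
x = (−Ka + √(Ka² + 4·Ka·C₀))/2 = 2.76 × 10^-5 M
pH = −log(2.76 × 10^-5) = 4.56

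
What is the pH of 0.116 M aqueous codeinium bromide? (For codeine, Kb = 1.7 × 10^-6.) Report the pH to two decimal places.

C18H22NO3+ is the conjugate acid of the weak base C18H21NO3.
Ka = Kw/Kb = 1.0×10^-14 / 1.7 × 10^-6 = 5.88 × 10^-9
From the ICE table, Ka = [H+]²/(0.116 − [H+]) = 5.88 × 10^-9.
Assume [H+] ≪ 0.116: [H+] ≈ √(5.88 × 10^-9 × 0.116) = 2.61 × 10^-5 M
pH = −log(2.61 × 10^-5) = 4.58

pH = 4.58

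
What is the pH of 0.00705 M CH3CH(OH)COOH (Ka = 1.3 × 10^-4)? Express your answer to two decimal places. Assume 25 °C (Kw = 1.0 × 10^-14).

CH3CH(OH)COOH ⇌ CH3CH(OH)COO- + H+
Let x = [H+] at equilibrium. Ka = x²/(0.00705 − x).
x is not negligible relative to C₀; solve x² + 0.00013·x − 9.16e-07 = 0.
x = [−0.00013 + √(0.00013² + 3.67e-06)]/2 = 8.95 × 10^-4 M
pH = −log[H+] = −log(8.95 × 10^-4) = 3.05

pH = 3.05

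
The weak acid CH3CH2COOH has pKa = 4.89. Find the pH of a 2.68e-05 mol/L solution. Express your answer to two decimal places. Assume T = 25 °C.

CH3CH2COOH ⇌ CH3CH2COO- + H+
Ka = 10^(−4.89) = 1.29 × 10^-5
From the ICE table, Ka = x²/(2.68e-05 − x) = 1.29 × 10^-5.
x is not negligible relative to C₀; solve x² + 1.29e-05·x − 3.46e-10 = 0.
x = (−Ka + √(Ka² + 4·Ka·C₀))/2 = 1.32 × 10^-5 M
pH = −log[H+] = −log(1.32 × 10^-5) = 4.88

pH = 4.88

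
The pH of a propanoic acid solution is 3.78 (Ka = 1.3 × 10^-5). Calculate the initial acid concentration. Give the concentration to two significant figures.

C₀ = 2.3 × 10^-3 M

[H+] = 10^(-3.78) = 1.66 × 10^-4 M = x
Ka = x²/(C₀ − x) ⇒ C₀ = x + x²/Ka
C₀ = 1.66 × 10^-4 + (1.66 × 10^-4)²/(1.3 × 10^-5) = 2.29 × 10^-3 M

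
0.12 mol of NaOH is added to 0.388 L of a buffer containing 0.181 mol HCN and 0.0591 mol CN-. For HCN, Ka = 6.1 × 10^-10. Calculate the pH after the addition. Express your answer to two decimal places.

pH = 9.68

After neutralization: n(HCN) = 0.061 mol, n(CN-) = 0.179 mol.
pKa = −log(6.1 × 10^-10) = 9.215
Henderson–Hasselbalch with mole ratio 0.179/0.061: pH = 9.215 + (+0.468)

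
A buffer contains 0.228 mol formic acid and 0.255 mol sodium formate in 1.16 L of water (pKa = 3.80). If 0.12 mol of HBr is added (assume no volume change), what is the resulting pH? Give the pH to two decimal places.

After neutralization: n(HCOOH) = 0.348 mol, n(HCOO-) = 0.135 mol.
pH = pKa + log([A⁻]/[HA]) = 3.80 + log(0.135/0.348) = 3.80 -0.411

pH = 3.39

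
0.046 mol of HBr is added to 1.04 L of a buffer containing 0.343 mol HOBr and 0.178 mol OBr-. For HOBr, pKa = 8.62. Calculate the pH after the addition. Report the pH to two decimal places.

Added H+ converts OBr- to HOBr: HOBr → 0.389 mol, OBr- → 0.132 mol.
pH = pKa + log([A⁻]/[HA]) = 8.62 + log(0.132/0.389) = 8.62 -0.469

pH = 8.15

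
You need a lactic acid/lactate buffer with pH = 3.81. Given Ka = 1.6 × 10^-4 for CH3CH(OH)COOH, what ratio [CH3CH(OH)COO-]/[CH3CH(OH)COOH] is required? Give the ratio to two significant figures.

pKa = -log(1.6 × 10^-4) = 3.796
pH = pKa + log(r) ⇒ log(r) = 3.81 − 3.796 = +0.014
r = [CH3CH(OH)COO-]/[CH3CH(OH)COOH] = 10^(+0.014) = 1.03

ratio = 1.0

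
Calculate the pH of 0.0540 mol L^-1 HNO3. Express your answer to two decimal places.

pH = 1.27

HNO3 is a strong acid and dissociates completely, so [H+] = 0.0540 M.
pH = -log(0.054) = 1.27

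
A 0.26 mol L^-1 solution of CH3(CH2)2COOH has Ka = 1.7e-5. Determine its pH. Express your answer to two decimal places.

CH3(CH2)2COOH ⇌ CH3(CH2)2COO- + H+
From the ICE table, Ka = [H+]²/(0.26 − [H+]) = 1.7 × 10^-5.
Assume [H+] ≪ 0.26: [H+] ≈ √(1.7 × 10^-5 × 0.26) = 2.10 × 10^-3 M
Check: 0.81% ionized — well under 5%, approximation valid.
pH = −log[H+] = −log(2.10 × 10^-3) = 2.68

pH = 2.68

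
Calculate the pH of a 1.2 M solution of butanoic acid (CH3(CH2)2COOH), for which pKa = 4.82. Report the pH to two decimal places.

pH = 2.37

CH3(CH2)2COOH ⇌ CH3(CH2)2COO- + H+
Ka = 10^(−4.82) = 1.51 × 10^-5
Ka = x²/(1.2 − x) = 1.51 × 10^-5
Assume x ≪ 1.2: x ≈ √(1.51 × 10^-5 × 1.2) = 4.26 × 10^-3 M
pH = −log(4.26 × 10^-3) = 2.37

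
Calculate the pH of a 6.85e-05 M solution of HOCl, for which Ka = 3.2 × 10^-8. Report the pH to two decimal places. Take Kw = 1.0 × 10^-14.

pH = 5.83

HOCl ⇌ OCl- + H+
Ka = x²/(6.85e-05 − x) = 3.2 × 10^-8
Neglecting x in the denominator: x = √(3.2 × 10^-8 × 6.85e-05) = 1.48 × 10^-6 M
pH = −log[H+] = −log(1.48 × 10^-6) = 5.83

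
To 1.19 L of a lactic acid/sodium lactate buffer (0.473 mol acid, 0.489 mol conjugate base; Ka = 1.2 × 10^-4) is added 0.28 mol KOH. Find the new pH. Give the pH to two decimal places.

pH = 4.52

After neutralization: n(CH3CH(OH)COOH) = 0.193 mol, n(CH3CH(OH)COO-) = 0.769 mol.
pKa = −log(1.2 × 10^-4) = 3.921
Henderson–Hasselbalch with mole ratio 0.769/0.193: pH = 3.921 + (+0.600)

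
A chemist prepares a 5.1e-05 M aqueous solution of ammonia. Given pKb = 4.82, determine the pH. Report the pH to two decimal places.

pH = 9.33

NH3 + H2O ⇌ NH4+ + OH-
Kb = 10^(−4.82) = 1.51 × 10^-5
From the ICE table, Kb = x²/(5.1e-05 − x) = 1.51 × 10^-5.
The 5% rule fails; solving x² + Kb·x − Kb·C₀ = 0 exactly:
x = (−Kb + √(Kb² + 4·Kb·C₀))/2 = 2.12 × 10^-5 M
pOH = 4.67, so pH = 14.00 − pOH = 9.33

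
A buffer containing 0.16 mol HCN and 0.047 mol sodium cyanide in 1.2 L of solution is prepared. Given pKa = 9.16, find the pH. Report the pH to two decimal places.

Henderson–Hasselbalch: pH = pKa + log([CN-]/[HCN]) = 9.16 + log(0.047/0.16)
pH = 9.16 + (-0.532) = 8.63

pH = 8.63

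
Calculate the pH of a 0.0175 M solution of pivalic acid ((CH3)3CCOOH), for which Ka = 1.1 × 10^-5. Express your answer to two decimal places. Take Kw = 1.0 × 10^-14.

(CH3)3CCOOH ⇌ (CH3)3CCOO- + H+
Ka = x²/(0.0175 − x) = 1.1 × 10^-5
Neglecting x in the denominator: x = √(1.1 × 10^-5 × 0.0175) = 4.39 × 10^-4 M
pH = −log(4.39 × 10^-4) = 3.36

pH = 3.36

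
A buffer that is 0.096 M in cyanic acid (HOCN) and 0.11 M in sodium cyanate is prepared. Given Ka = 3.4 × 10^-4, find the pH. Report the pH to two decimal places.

pKa = −log(3.4 × 10^-4) = 3.469
Henderson–Hasselbalch: pH = pKa + log([OCN-]/[HOCN]) = 3.469 + log(0.11/0.096)
pH = 3.469 + (+0.059) = 3.53

pH = 3.53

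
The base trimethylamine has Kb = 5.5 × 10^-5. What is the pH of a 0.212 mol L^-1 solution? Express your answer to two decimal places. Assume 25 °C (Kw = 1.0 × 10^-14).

pH = 11.53

(CH3)3N + H2O ⇌ (CH3)3NH+ + OH-
Let x = [OH-] at equilibrium. Kb = x²/(0.212 − x).
Assume x ≪ 0.212: x ≈ √(5.5 × 10^-5 × 0.212) = 3.41 × 10^-3 M
Check: 1.6% ionized — well under 5%, approximation valid.
pOH = 2.47, so pH = 14.00 − pOH = 11.53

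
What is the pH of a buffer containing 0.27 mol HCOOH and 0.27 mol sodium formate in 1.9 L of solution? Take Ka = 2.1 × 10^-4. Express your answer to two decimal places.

pH = 3.68

pKa = −log(2.1 × 10^-4) = 3.678
pH = pKa + log([A⁻]/[HA]) = 3.678 + log(0.27/0.27)
pH = 3.678 + (+0.000) = 3.68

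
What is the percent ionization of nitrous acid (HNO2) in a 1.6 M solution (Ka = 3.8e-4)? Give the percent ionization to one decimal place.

HNO2 ⇌ NO2- + H+; let x = [H+] at equilibrium.
x ≈ √(Ka·C₀) = √(3.8 × 10^-4 × 1.6) = 2.47 × 10^-2 M
% ionization = x/C₀ × 100% = 2.47 × 10^-2/1.6 × 100% = 1.5%

1.5%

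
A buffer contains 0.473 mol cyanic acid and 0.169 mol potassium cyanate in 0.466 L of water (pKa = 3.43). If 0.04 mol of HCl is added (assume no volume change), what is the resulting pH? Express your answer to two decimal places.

Added H+ converts OCN- to HOCN: HOCN → 0.513 mol, OCN- → 0.129 mol.
pH = pKa + log(n_OCN-/n_HOCN) = 3.43 + log(0.129/0.513) = 3.43 + (-0.600)

pH = 2.83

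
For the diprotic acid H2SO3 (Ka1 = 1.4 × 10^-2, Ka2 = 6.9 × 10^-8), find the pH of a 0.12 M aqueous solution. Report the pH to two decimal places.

pH = 1.46

Ka1 ≫ Ka2, so treat the first dissociation as the only significant source of H+.
Ka1 = x²/(0.12 − x) = 1.4 × 10^-2
Solving the quadratic: x = (−Ka1 + √(Ka1² + 4·Ka1·C₀))/2 = 3.46 × 10^-2 M
pH = −log(3.46 × 10^-2) = 1.46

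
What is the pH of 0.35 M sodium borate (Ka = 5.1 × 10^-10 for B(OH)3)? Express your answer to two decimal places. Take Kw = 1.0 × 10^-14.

pH = 11.42

B(OH)4- is the conjugate base of the weak acid B(OH)3.
Kb = Kw/Ka = 1.0×10^-14 / 5.1 × 10^-10 = 1.96 × 10^-5
Kb = x²/(0.35 − x) = 1.96 × 10^-5
Assume x ≪ 0.35: x ≈ √(1.96 × 10^-5 × 0.35) = 2.62 × 10^-3 M
(x/C₀ = 0.75% < 5%, so the approximation holds.)
pOH = 2.58, so pH = 14.00 − pOH = 11.42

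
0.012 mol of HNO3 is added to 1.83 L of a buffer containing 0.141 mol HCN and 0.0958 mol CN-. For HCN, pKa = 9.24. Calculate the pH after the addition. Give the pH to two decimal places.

pH = 8.98

Added H+ converts CN- to HCN: HCN → 0.153 mol, CN- → 0.0838 mol.
pH = pKa + log([A⁻]/[HA]) = 9.24 + log(0.0838/0.153) = 9.24 -0.261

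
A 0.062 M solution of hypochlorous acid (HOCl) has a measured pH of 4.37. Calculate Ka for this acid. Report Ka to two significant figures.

[H+] = 10^(-4.37) = 4.27 × 10^-5 M
At equilibrium [HA] = 0.062 − 4.27 × 10^-5 = 6.20 × 10^-2 M
Ka = [H+][A-]/[HA] = (4.27 × 10^-5)² / 6.20 × 10^-2 = 2.9 × 10^-8

Ka = 2.9 × 10^-8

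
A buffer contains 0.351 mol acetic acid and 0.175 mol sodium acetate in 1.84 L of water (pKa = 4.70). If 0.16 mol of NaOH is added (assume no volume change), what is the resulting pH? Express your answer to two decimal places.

pH = 4.94

OH- converts CH3COOH to CH3COO-: CH3COOH → 0.191 mol, CH3COO- → 0.335 mol.
Henderson–Hasselbalch with mole ratio 0.335/0.191: pH = 4.70 + (+0.244)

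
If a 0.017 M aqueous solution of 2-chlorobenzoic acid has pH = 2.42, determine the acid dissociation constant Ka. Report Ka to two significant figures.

[H+] = 10^(-2.42) = 3.80 × 10^-3 M
At equilibrium [HA] = 0.017 − 3.80 × 10^-3 = 1.32 × 10^-2 M
Ka = [H+][A-]/[HA] = (3.80 × 10^-3)² / 1.32 × 10^-2 = 1.1 × 10^-3

Ka = 1.1 × 10^-3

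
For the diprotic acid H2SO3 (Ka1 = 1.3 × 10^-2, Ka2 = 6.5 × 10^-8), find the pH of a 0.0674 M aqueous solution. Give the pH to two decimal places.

Ka1 ≫ Ka2, so treat the first dissociation as the only significant source of H+.
Ka1 = x²/(0.0674 − x) = 1.3 × 10^-2
Solving the quadratic: x = (−Ka1 + √(Ka1² + 4·Ka1·C₀))/2 = 2.38 × 10^-2 M
pH = −log(2.38 × 10^-2) = 1.62

pH = 1.62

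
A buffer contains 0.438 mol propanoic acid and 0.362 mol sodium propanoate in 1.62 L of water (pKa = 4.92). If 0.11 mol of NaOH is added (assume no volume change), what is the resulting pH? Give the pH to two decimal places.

pH = 5.08

After neutralization: n(CH3CH2COOH) = 0.328 mol, n(CH3CH2COO-) = 0.472 mol.
Henderson–Hasselbalch with mole ratio 0.472/0.328: pH = 4.92 + (+0.158)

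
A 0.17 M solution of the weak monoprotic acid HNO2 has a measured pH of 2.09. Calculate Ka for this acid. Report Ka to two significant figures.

Ka = 4.1 × 10^-4

[H+] = 10^(-2.09) = 8.13 × 10^-3 M
At equilibrium [HA] = 0.17 − 8.13 × 10^-3 = 1.62 × 10^-1 M
Ka = [H+][A-]/[HA] = (8.13 × 10^-3)² / 1.62 × 10^-1 = 4.1 × 10^-4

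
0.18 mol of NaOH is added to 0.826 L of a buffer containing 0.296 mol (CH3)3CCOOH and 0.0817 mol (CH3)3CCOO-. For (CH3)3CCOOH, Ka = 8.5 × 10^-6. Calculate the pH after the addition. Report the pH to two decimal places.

OH- converts (CH3)3CCOOH to (CH3)3CCOO-: (CH3)3CCOOH → 0.116 mol, (CH3)3CCOO- → 0.262 mol.
pKa = −log(8.5 × 10^-6) = 5.071
pH = pKa + log(n_(CH3)3CCOO-/n_(CH3)3CCOOH) = 5.071 + log(0.262/0.116) = 5.071 + (+0.354)

pH = 5.42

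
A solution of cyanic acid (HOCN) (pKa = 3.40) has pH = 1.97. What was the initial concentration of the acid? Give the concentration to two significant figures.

[H+] = 10^(-1.97) = 1.07 × 10^-2 M = x
Ka = 10^(−3.40) = 3.98 × 10^-4
Ka = x²/(C₀ − x) ⇒ C₀ = x + x²/Ka
C₀ = 1.07 × 10^-2 + (1.07 × 10^-2)²/(3.98 × 10^-4) = 2.98 × 10^-1 M

C₀ = 3.0 × 10^-1 M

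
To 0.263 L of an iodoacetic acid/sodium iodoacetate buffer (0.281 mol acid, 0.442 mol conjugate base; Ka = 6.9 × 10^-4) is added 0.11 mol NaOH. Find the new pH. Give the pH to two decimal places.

pH = 3.67

After neutralization: n(ICH2COOH) = 0.171 mol, n(ICH2COO-) = 0.552 mol.
pKa = −log(6.9 × 10^-4) = 3.161
pH = pKa + log([A⁻]/[HA]) = 3.161 + log(0.552/0.171) = 3.161 +0.509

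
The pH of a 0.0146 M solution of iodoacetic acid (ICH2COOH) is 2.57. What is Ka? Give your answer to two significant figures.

Ka = 6.1 × 10^-4

[H+] = 10^(-2.57) = 2.69 × 10^-3 M
At equilibrium [HA] = 0.0146 − 2.69 × 10^-3 = 1.19 × 10^-2 M
Ka = [H+][A-]/[HA] = (2.69 × 10^-3)² / 1.19 × 10^-2 = 6.1 × 10^-4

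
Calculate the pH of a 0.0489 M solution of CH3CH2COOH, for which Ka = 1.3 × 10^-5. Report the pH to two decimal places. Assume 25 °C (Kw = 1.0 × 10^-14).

CH3CH2COOH ⇌ CH3CH2COO- + H+
Ka = [H+]²/(0.0489 − [H+]) = 1.3 × 10^-5
Assume [H+] ≪ 0.0489: [H+] ≈ √(1.3 × 10^-5 × 0.0489) = 7.97 × 10^-4 M
pH = −log[H+] = −log(7.97 × 10^-4) = 3.10

pH = 3.10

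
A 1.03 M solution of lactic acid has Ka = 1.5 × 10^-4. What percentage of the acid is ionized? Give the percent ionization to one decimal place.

CH3CH(OH)COOH ⇌ CH3CH(OH)COO- + H+; let x = [H+] at equilibrium.
x ≈ √(Ka·C₀) = √(1.5 × 10^-4 × 1.03) = 1.24 × 10^-2 M
Fraction ionized = 1.24 × 10^-2 / 1.03 = 0.0120 → 1.2%

1.2%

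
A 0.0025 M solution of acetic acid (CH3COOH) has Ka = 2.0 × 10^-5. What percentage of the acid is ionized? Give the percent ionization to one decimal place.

8.6%

CH3COOH ⇌ CH3COO- + H+; let x = [H+] at equilibrium.
Ka = x²/(C₀ − x); solving the quadratic gives x = 2.14 × 10^-4 M.
Fraction ionized = 2.14 × 10^-4 / 0.0025 = 0.0856 → 8.6%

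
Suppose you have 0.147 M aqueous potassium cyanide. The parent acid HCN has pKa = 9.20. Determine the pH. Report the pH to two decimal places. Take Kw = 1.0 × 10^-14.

CN- is the conjugate base of the weak acid HCN.
Ka = 10^(−9.20) = 6.31 × 10^-10
Kb = Kw/Ka = 1.0×10^-14 / 6.31 × 10^-10 = 1.58 × 10^-5
Let x = [OH-] at equilibrium. Kb = x²/(0.147 − x).
Assume x ≪ 0.147: x ≈ √(1.58 × 10^-5 × 0.147) = 1.52 × 10^-3 M
pOH = −log(1.52 × 10^-3) = 2.82; pH = 14.00 − 2.82 = 11.18

pH = 11.18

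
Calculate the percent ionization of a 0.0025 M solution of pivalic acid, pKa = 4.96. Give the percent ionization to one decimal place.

6.4%

(CH3)3CCOOH ⇌ (CH3)3CCOO- + H+; let x = [H+] at equilibrium.
Ka = 10^(−4.96) = 1.10 × 10^-5
Solve x² + 1.1e-05x − 2.75e-08 = 0 → x = 1.60 × 10^-4 M
Fraction ionized = 1.60 × 10^-4 / 0.0025 = 0.0640 → 6.4%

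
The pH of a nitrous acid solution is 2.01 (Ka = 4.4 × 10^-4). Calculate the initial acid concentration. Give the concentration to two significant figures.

[H+] = 10^(-2.01) = 9.77 × 10^-3 M = x
Ka = x²/(C₀ − x) ⇒ C₀ = x + x²/Ka
C₀ = 9.77 × 10^-3 + (9.77 × 10^-3)²/(4.4 × 10^-4) = 2.27 × 10^-1 M

C₀ = 2.3 × 10^-1 M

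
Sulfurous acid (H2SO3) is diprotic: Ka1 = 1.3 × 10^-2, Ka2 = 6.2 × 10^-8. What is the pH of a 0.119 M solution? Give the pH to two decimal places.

pH = 1.48

Ka1 ≫ Ka2, so treat the first dissociation as the only significant source of H+.
Ka1 = x²/(0.119 − x) = 1.3 × 10^-2
Solving the quadratic: x = (−Ka1 + √(Ka1² + 4·Ka1·C₀))/2 = 3.34 × 10^-2 M
pH = −log(3.34 × 10^-2) = 1.48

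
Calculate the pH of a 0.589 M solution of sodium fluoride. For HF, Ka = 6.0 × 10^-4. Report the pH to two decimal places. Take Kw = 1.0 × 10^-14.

pH = 8.50

F- is the conjugate base of the weak acid HF.
Kb = Kw/Ka = 1.0×10^-14 / 6.0 × 10^-4 = 1.67 × 10^-11
Let x = [OH-] at equilibrium. Kb = x²/(0.589 − x).
Since Kb ≪ C₀, x ≈ √(Kb·C₀) = 3.14 × 10^-6 M.
pOH = 5.50, so pH = 14.00 − pOH = 8.50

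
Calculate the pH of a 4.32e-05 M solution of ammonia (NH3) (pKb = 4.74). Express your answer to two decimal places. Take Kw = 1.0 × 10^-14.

pH = 9.31

NH3 + H2O ⇌ NH4+ + OH-
Kb = 10^(−4.74) = 1.82 × 10^-5
From the ICE table, Kb = [OH-]²/(4.32e-05 − [OH-]) = 1.82 × 10^-5.
Here C₀/Kb ≈ 2.37, so the small-[OH-] approximation fails. Use the quadratic:
[OH-] = [−1.82e-05 + √(1.82e-05² + 3.14e-09)]/2 = 2.04 × 10^-5 M
pOH = 4.69, so pH = 14.00 − pOH = 9.31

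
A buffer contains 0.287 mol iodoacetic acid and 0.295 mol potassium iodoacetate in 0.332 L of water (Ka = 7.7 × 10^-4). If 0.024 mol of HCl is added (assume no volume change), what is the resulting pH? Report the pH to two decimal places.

pH = 3.05

Added H+ converts ICH2COO- to ICH2COOH: ICH2COOH → 0.311 mol, ICH2COO- → 0.271 mol.
pKa = −log(7.7 × 10^-4) = 3.114
pH = pKa + log(n_ICH2COO-/n_ICH2COOH) = 3.114 + log(0.271/0.311) = 3.114 + (-0.060)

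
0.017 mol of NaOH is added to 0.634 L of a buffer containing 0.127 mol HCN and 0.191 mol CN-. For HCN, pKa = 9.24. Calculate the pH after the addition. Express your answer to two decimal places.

pH = 9.52

OH- converts HCN to CN-: HCN → 0.11 mol, CN- → 0.208 mol.
pH = pKa + log([A⁻]/[HA]) = 9.24 + log(0.208/0.11) = 9.24 +0.277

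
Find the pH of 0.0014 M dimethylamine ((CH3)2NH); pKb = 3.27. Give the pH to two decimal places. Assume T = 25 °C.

pH = 10.81

(CH3)2NH + H2O ⇌ (CH3)2NH2+ + OH-
Kb = 10^(−3.27) = 5.37 × 10^-4
From the ICE table, Kb = x²/(0.0014 − x) = 5.37 × 10^-4.
The 5% rule fails; solving x² + Kb·x − Kb·C₀ = 0 exactly:
x = (−Kb + √(Kb² + 4·Kb·C₀))/2 = 6.39 × 10^-4 M
pOH = 3.19, so pH = 14.00 − pOH = 10.81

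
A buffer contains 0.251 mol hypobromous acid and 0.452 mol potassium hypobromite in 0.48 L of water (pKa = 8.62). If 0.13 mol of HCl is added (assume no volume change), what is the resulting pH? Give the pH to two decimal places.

Added H+ converts OBr- to HOBr: HOBr → 0.381 mol, OBr- → 0.322 mol.
Henderson–Hasselbalch with mole ratio 0.322/0.381: pH = 8.62 + (-0.073)

pH = 8.55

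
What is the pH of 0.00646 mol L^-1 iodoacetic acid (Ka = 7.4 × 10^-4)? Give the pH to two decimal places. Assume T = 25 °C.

pH = 2.73

ICH2COOH ⇌ ICH2COO- + H+
Ka = [H+]²/(0.00646 − [H+]) = 7.4 × 10^-4
Here C₀/Ka ≈ 8.73, so the small-[H+] approximation fails. Use the quadratic:
[H+] = (−Ka + √(Ka² + 4·Ka·C₀))/2 = 1.85 × 10^-3 M
pH = −log(1.85 × 10^-3) = 2.73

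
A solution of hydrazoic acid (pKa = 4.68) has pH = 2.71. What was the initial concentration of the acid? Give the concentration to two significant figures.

[H+] = 10^(-2.71) = 1.95 × 10^-3 M = x
Ka = 10^(−4.68) = 2.09 × 10^-5
Ka = x²/(C₀ − x) ⇒ C₀ = x + x²/Ka
C₀ = 1.95 × 10^-3 + (1.95 × 10^-3)²/(2.09 × 10^-5) = 1.84 × 10^-1 M

C₀ = 1.8 × 10^-1 M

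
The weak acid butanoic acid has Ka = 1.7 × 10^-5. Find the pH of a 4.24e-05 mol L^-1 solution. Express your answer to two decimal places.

pH = 4.71

CH3(CH2)2COOH ⇌ CH3(CH2)2COO- + H+
Ka = x²/(4.24e-05 − x) = 1.7 × 10^-5
The 5% rule fails; solving x² + Ka·x − Ka·C₀ = 0 exactly:
x = (−Ka + √(Ka² + 4·Ka·C₀))/2 = 1.97 × 10^-5 M
pH = −log[H+] = −log(1.97 × 10^-5) = 4.71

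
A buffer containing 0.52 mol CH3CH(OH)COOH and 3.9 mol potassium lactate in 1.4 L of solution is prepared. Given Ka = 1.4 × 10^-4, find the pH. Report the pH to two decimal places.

pKa = −log(1.4 × 10^-4) = 3.854
Using pH = pKa + log([base]/[acid]) with [base]/[acid] = 3.9/0.52:
pH = 3.854 + (+0.875) = 4.73

pH = 4.73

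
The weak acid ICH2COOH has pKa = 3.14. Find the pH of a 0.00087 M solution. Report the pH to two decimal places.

pH = 3.29

ICH2COOH ⇌ ICH2COO- + H+
Ka = 10^(−3.14) = 7.24 × 10^-4
Let x = [H+] at equilibrium. Ka = x²/(0.00087 − x).
The 5% rule fails; solving x² + Ka·x − Ka·C₀ = 0 exactly:
x = (−Ka + √(Ka² + 4·Ka·C₀))/2 = 5.10 × 10^-4 M
pH = −log[H+] = −log(5.10 × 10^-4) = 3.29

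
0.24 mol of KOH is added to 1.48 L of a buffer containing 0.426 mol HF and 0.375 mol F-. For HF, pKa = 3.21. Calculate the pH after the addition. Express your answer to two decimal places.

pH = 3.73

After neutralization: n(HF) = 0.186 mol, n(F-) = 0.615 mol.
pH = pKa + log(n_F-/n_HF) = 3.21 + log(0.615/0.186) = 3.21 + (+0.519)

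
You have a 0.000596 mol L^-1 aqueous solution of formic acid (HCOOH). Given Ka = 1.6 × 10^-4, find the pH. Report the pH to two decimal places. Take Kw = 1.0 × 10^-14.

pH = 3.62

HCOOH ⇌ HCOO- + H+
Ka = x²/(0.000596 − x) = 1.6 × 10^-4
The 5% rule fails; solving x² + Ka·x − Ka·C₀ = 0 exactly:
x = [−0.00016 + √(0.00016² + 3.81e-07)]/2 = 2.39 × 10^-4 M
pH = −log(2.39 × 10^-4) = 3.62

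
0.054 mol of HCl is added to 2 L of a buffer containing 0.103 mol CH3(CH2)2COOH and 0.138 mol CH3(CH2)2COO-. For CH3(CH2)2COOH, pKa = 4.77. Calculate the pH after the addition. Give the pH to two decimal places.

Added H+ converts CH3(CH2)2COO- to CH3(CH2)2COOH: CH3(CH2)2COOH → 0.157 mol, CH3(CH2)2COO- → 0.084 mol.
pH = pKa + log([A⁻]/[HA]) = 4.77 + log(0.084/0.157) = 4.77 -0.272

pH = 4.50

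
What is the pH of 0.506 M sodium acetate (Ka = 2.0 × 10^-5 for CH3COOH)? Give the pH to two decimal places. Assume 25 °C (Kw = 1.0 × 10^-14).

CH3COO- is the conjugate base of the weak acid CH3COOH.
Kb = Kw/Ka = 1.0×10^-14 / 2.0 × 10^-5 = 5.00 × 10^-10
Kb = [OH-]²/(0.506 − [OH-]) = 5.00 × 10^-10
Assume [OH-] ≪ 0.506: [OH-] ≈ √(5.00 × 10^-10 × 0.506) = 1.59 × 10^-5 M
([OH-]/C₀ = 0.0031% < 5%, so the approximation holds.)
pOH = 4.80, so pH = 14.00 − pOH = 9.20

pH = 9.20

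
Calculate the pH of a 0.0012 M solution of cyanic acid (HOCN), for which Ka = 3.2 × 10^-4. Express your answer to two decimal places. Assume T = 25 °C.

HOCN ⇌ OCN- + H+
From the ICE table, Ka = [H+]²/(0.0012 − [H+]) = 3.2 × 10^-4.
The 5% rule fails; solving [H+]² + Ka·[H+] − Ka·C₀ = 0 exactly:
[H+] = [−0.00032 + √(0.00032² + 1.54e-06)]/2 = 4.80 × 10^-4 M
pH = −log(4.80 × 10^-4) = 3.32

pH = 3.32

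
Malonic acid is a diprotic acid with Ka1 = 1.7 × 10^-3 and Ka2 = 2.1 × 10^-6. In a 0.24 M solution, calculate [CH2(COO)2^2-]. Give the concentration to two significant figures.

2.1 × 10^-6 M

First ionization gives [H+] ≈ [CH2(COOH)COO-] = 1.94 × 10^-2 M.
Second step: Ka2 = [H+][CH2(COO)2^2-]/[CH2(COOH)COO-] ≈ [CH2(COO)2^2-] (since [H+] ≈ [CH2(COOH)COO-]).
So [CH2(COO)2^2-] ≈ Ka2.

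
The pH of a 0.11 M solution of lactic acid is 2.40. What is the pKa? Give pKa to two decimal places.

pKa = 3.83

[H+] = 10^(-2.40) = 3.98 × 10^-3 M
At equilibrium [HA] = 0.11 − 3.98 × 10^-3 = 1.06 × 10^-1 M
Ka = [H+][A-]/[HA] = (3.98 × 10^-3)² / 1.06 × 10^-1 = 1.49 × 10^-4
pKa = -log(1.49 × 10^-4) = 3.83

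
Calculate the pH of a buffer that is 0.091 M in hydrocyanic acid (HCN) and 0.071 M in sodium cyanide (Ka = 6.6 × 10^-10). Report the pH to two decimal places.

pKa = −log(6.6 × 10^-10) = 9.180
Henderson–Hasselbalch: pH = pKa + log([CN-]/[HCN]) = 9.180 + log(0.071/0.091)
pH = 9.180 + (-0.108) = 9.07

pH = 9.07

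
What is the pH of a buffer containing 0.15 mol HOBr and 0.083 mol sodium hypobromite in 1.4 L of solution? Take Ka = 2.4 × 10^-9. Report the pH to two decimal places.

pKa = −log(2.4 × 10^-9) = 8.620
Henderson–Hasselbalch: pH = pKa + log([OBr-]/[HOBr]) = 8.620 + log(0.083/0.15)
pH = 8.620 + (-0.257) = 8.36

pH = 8.36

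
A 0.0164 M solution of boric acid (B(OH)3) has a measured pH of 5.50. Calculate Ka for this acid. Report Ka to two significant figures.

Ka = 6.1 × 10^-10

[H+] = 10^(-5.50) = 3.16 × 10^-6 M
At equilibrium [HA] = 0.0164 − 3.16 × 10^-6 = 1.64 × 10^-2 M
Ka = [H+][A-]/[HA] = (3.16 × 10^-6)² / 1.64 × 10^-2 = 6.1 × 10^-10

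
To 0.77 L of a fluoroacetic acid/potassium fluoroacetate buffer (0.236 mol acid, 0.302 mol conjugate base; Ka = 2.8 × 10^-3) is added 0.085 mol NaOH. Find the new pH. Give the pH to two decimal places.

After neutralization: n(FCH2COOH) = 0.151 mol, n(FCH2COO-) = 0.387 mol.
pKa = −log(2.8 × 10^-3) = 2.553
pH = pKa + log([A⁻]/[HA]) = 2.553 + log(0.387/0.151) = 2.553 +0.409

pH = 2.96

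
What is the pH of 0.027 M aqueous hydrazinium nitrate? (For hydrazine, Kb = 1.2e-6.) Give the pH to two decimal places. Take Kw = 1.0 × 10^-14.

pH = 4.82

N2H5+ is the conjugate acid of the weak base N2H4.
Ka = Kw/Kb = 1.0×10^-14 / 1.2 × 10^-6 = 8.33 × 10^-9
From the ICE table, Ka = x²/(0.027 − x) = 8.33 × 10^-9.
Assume x ≪ 0.027: x ≈ √(8.33 × 10^-9 × 0.027) = 1.50 × 10^-5 M
pH = −log[H+] = −log(1.50 × 10^-5) = 4.82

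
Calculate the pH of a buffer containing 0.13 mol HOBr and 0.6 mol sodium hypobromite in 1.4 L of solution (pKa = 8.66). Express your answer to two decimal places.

pH = 9.32

pH = pKa + log([A⁻]/[HA]) = 8.66 + log(0.6/0.13)
pH = 8.66 + (+0.664) = 9.32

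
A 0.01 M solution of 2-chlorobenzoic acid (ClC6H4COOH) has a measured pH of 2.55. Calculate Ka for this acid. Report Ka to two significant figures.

[H+] = 10^(-2.55) = 2.82 × 10^-3 M
At equilibrium [HA] = 0.01 − 2.82 × 10^-3 = 7.18 × 10^-3 M
Ka = [H+][A-]/[HA] = (2.82 × 10^-3)² / 7.18 × 10^-3 = 1.1 × 10^-3

Ka = 1.1 × 10^-3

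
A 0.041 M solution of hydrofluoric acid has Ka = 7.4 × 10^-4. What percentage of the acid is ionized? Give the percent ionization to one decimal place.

12.6%

HF ⇌ F- + H+; let x = [H+] at equilibrium.
Ka = x²/(C₀ − x); solving the quadratic gives x = 5.15 × 10^-3 M.
% ionization = x/C₀ × 100% = 5.15 × 10^-3/0.041 × 100% = 12.6%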